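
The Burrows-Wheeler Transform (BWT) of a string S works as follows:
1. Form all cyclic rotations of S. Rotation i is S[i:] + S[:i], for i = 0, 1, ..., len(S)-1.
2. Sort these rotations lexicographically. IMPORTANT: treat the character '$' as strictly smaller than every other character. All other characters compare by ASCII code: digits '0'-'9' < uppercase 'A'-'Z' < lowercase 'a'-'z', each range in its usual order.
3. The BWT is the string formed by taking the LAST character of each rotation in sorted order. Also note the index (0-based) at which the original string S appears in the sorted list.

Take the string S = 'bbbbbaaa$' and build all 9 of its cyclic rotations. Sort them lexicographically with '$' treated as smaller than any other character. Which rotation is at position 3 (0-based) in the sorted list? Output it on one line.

All 9 rotations (rotation i = S[i:]+S[:i]):
  rot[0] = bbbbbaaa$
  rot[1] = bbbbaaa$b
  rot[2] = bbbaaa$bb
  rot[3] = bbaaa$bbb
  rot[4] = baaa$bbbb
  rot[5] = aaa$bbbbb
  rot[6] = aa$bbbbba
  rot[7] = a$bbbbbaa
  rot[8] = $bbbbbaaa
Sorted (with $ < everything):
  sorted[0] = $bbbbbaaa
  sorted[1] = a$bbbbbaa
  sorted[2] = aa$bbbbba
  sorted[3] = aaa$bbbbb
  sorted[4] = baaa$bbbb
  sorted[5] = bbaaa$bbb
  sorted[6] = bbbaaa$bb
  sorted[7] = bbbbaaa$b
  sorted[8] = bbbbbaaa$
sorted[3] = aaa$bbbbb

Answer: aaa$bbbbb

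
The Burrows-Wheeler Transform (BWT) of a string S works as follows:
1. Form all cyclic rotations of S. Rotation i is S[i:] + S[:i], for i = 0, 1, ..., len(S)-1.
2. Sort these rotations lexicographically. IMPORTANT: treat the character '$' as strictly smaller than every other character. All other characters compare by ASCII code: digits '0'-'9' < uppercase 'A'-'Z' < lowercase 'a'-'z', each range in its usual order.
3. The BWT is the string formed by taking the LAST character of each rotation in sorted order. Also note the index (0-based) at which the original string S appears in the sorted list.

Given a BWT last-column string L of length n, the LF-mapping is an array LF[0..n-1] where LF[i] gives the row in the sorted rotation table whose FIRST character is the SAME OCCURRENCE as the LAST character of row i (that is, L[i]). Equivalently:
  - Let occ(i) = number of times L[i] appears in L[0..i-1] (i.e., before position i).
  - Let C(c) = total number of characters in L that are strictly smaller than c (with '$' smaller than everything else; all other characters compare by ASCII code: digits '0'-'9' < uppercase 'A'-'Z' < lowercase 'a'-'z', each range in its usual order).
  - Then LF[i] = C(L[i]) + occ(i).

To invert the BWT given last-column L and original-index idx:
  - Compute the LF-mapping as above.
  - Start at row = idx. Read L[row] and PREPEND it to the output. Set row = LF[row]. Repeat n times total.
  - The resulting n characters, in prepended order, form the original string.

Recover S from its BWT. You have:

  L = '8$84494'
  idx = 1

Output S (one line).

Answer: 449848$

Derivation:
LF mapping: 4 0 5 1 2 6 3
Walk LF starting at row 1, prepending L[row]:
  step 1: row=1, L[1]='$', prepend. Next row=LF[1]=0
  step 2: row=0, L[0]='8', prepend. Next row=LF[0]=4
  step 3: row=4, L[4]='4', prepend. Next row=LF[4]=2
  step 4: row=2, L[2]='8', prepend. Next row=LF[2]=5
  step 5: row=5, L[5]='9', prepend. Next row=LF[5]=6
  step 6: row=6, L[6]='4', prepend. Next row=LF[6]=3
  step 7: row=3, L[3]='4', prepend. Next row=LF[3]=1
Reversed output: 449848$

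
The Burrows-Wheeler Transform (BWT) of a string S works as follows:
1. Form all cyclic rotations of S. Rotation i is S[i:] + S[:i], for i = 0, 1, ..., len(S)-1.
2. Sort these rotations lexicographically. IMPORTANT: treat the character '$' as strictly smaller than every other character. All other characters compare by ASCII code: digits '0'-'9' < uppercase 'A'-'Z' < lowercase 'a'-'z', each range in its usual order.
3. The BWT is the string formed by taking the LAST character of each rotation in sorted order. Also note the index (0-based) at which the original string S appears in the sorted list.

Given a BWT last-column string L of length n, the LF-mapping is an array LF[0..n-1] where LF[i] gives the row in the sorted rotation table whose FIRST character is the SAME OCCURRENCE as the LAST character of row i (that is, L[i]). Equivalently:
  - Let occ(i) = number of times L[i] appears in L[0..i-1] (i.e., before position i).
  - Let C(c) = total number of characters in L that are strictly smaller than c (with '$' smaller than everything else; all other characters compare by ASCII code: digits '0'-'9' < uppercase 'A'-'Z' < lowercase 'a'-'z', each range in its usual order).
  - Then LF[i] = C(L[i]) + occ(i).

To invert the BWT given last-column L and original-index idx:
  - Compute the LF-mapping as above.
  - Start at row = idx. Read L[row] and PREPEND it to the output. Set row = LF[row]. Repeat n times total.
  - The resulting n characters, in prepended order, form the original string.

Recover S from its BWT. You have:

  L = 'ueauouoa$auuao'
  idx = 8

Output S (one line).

Answer: ouueaaooauuau$

Derivation:
LF mapping: 9 5 1 10 6 11 7 2 0 3 12 13 4 8
Walk LF starting at row 8, prepending L[row]:
  step 1: row=8, L[8]='$', prepend. Next row=LF[8]=0
  step 2: row=0, L[0]='u', prepend. Next row=LF[0]=9
  step 3: row=9, L[9]='a', prepend. Next row=LF[9]=3
  step 4: row=3, L[3]='u', prepend. Next row=LF[3]=10
  step 5: row=10, L[10]='u', prepend. Next row=LF[10]=12
  step 6: row=12, L[12]='a', prepend. Next row=LF[12]=4
  step 7: row=4, L[4]='o', prepend. Next row=LF[4]=6
  step 8: row=6, L[6]='o', prepend. Next row=LF[6]=7
  step 9: row=7, L[7]='a', prepend. Next row=LF[7]=2
  step 10: row=2, L[2]='a', prepend. Next row=LF[2]=1
  step 11: row=1, L[1]='e', prepend. Next row=LF[1]=5
  step 12: row=5, L[5]='u', prepend. Next row=LF[5]=11
  step 13: row=11, L[11]='u', prepend. Next row=LF[11]=13
  step 14: row=13, L[13]='o', prepend. Next row=LF[13]=8
Reversed output: ouueaaooauuau$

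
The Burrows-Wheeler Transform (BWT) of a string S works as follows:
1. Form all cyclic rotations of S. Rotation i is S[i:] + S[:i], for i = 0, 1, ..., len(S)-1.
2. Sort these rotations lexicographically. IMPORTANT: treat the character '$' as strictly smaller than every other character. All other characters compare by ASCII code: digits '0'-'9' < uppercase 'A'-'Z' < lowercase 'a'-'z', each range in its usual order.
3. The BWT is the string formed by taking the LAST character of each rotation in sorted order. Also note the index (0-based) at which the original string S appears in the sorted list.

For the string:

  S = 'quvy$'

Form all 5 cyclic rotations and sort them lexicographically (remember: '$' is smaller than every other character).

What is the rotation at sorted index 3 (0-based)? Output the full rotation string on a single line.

All 5 rotations (rotation i = S[i:]+S[:i]):
  rot[0] = quvy$
  rot[1] = uvy$q
  rot[2] = vy$qu
  rot[3] = y$quv
  rot[4] = $quvy
Sorted (with $ < everything):
  sorted[0] = $quvy
  sorted[1] = quvy$
  sorted[2] = uvy$q
  sorted[3] = vy$qu
  sorted[4] = y$quv
sorted[3] = vy$qu

Answer: vy$qu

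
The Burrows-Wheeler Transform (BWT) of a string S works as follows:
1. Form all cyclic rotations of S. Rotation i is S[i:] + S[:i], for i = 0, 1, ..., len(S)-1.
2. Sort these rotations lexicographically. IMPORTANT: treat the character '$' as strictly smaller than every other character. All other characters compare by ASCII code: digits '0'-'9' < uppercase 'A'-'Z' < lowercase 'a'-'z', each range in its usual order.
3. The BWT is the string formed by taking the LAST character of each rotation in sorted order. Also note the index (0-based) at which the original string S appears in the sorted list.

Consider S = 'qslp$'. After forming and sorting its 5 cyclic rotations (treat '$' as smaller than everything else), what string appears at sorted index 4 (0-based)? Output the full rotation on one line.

Answer: slp$q

Derivation:
All 5 rotations (rotation i = S[i:]+S[:i]):
  rot[0] = qslp$
  rot[1] = slp$q
  rot[2] = lp$qs
  rot[3] = p$qsl
  rot[4] = $qslp
Sorted (with $ < everything):
  sorted[0] = $qslp
  sorted[1] = lp$qs
  sorted[2] = p$qsl
  sorted[3] = qslp$
  sorted[4] = slp$q
sorted[4] = slp$q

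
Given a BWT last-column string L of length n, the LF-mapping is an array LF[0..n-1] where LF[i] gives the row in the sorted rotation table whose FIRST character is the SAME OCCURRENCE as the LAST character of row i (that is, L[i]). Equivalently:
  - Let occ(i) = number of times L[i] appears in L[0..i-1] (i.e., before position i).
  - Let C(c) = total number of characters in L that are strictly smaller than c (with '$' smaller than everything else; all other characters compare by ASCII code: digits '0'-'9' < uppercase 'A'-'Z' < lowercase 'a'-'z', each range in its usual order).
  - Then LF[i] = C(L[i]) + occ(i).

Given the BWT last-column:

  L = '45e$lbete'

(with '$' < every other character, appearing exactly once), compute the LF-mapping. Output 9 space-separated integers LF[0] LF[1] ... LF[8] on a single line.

Char counts: '$':1, '4':1, '5':1, 'b':1, 'e':3, 'l':1, 't':1
C (first-col start): C('$')=0, C('4')=1, C('5')=2, C('b')=3, C('e')=4, C('l')=7, C('t')=8
L[0]='4': occ=0, LF[0]=C('4')+0=1+0=1
L[1]='5': occ=0, LF[1]=C('5')+0=2+0=2
L[2]='e': occ=0, LF[2]=C('e')+0=4+0=4
L[3]='$': occ=0, LF[3]=C('$')+0=0+0=0
L[4]='l': occ=0, LF[4]=C('l')+0=7+0=7
L[5]='b': occ=0, LF[5]=C('b')+0=3+0=3
L[6]='e': occ=1, LF[6]=C('e')+1=4+1=5
L[7]='t': occ=0, LF[7]=C('t')+0=8+0=8
L[8]='e': occ=2, LF[8]=C('e')+2=4+2=6

Answer: 1 2 4 0 7 3 5 8 6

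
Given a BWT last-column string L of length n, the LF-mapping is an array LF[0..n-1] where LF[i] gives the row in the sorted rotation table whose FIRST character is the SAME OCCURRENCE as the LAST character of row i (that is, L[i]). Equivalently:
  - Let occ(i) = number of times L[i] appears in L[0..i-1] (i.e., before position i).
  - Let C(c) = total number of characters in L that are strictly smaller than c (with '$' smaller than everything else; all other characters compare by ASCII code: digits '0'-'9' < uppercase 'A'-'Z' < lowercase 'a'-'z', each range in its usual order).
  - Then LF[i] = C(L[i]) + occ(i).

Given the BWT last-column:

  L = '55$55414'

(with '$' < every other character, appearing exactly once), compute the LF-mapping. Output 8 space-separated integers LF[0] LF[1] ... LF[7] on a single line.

Char counts: '$':1, '1':1, '4':2, '5':4
C (first-col start): C('$')=0, C('1')=1, C('4')=2, C('5')=4
L[0]='5': occ=0, LF[0]=C('5')+0=4+0=4
L[1]='5': occ=1, LF[1]=C('5')+1=4+1=5
L[2]='$': occ=0, LF[2]=C('$')+0=0+0=0
L[3]='5': occ=2, LF[3]=C('5')+2=4+2=6
L[4]='5': occ=3, LF[4]=C('5')+3=4+3=7
L[5]='4': occ=0, LF[5]=C('4')+0=2+0=2
L[6]='1': occ=0, LF[6]=C('1')+0=1+0=1
L[7]='4': occ=1, LF[7]=C('4')+1=2+1=3

Answer: 4 5 0 6 7 2 1 3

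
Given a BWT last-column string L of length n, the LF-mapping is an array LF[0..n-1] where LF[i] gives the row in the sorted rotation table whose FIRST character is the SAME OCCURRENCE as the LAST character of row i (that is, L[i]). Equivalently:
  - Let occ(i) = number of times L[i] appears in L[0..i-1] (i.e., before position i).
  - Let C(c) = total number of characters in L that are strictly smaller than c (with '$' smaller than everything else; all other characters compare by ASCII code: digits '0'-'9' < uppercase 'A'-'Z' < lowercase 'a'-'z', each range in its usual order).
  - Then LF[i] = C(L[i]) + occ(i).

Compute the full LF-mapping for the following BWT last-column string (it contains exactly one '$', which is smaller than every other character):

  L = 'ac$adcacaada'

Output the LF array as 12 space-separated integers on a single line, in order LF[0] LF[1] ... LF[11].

Char counts: '$':1, 'a':6, 'c':3, 'd':2
C (first-col start): C('$')=0, C('a')=1, C('c')=7, C('d')=10
L[0]='a': occ=0, LF[0]=C('a')+0=1+0=1
L[1]='c': occ=0, LF[1]=C('c')+0=7+0=7
L[2]='$': occ=0, LF[2]=C('$')+0=0+0=0
L[3]='a': occ=1, LF[3]=C('a')+1=1+1=2
L[4]='d': occ=0, LF[4]=C('d')+0=10+0=10
L[5]='c': occ=1, LF[5]=C('c')+1=7+1=8
L[6]='a': occ=2, LF[6]=C('a')+2=1+2=3
L[7]='c': occ=2, LF[7]=C('c')+2=7+2=9
L[8]='a': occ=3, LF[8]=C('a')+3=1+3=4
L[9]='a': occ=4, LF[9]=C('a')+4=1+4=5
L[10]='d': occ=1, LF[10]=C('d')+1=10+1=11
L[11]='a': occ=5, LF[11]=C('a')+5=1+5=6

Answer: 1 7 0 2 10 8 3 9 4 5 11 6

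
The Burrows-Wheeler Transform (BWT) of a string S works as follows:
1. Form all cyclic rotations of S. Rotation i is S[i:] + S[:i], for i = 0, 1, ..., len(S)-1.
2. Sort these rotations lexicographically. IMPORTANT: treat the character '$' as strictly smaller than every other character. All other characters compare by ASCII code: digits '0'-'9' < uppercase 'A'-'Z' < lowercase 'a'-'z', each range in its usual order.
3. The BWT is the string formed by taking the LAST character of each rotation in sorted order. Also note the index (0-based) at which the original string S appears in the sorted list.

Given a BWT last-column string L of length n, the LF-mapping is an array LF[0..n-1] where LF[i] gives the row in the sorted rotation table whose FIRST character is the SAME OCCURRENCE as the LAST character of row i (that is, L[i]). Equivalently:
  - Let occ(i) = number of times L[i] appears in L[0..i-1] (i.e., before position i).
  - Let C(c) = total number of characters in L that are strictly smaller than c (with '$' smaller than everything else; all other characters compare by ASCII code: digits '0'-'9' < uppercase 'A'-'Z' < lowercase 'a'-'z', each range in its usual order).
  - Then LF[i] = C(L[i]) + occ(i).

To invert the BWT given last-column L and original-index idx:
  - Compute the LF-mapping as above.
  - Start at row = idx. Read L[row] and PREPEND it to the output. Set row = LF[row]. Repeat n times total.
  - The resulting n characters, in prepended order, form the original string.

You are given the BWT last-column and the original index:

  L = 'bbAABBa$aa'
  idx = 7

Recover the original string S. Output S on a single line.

LF mapping: 8 9 1 2 3 4 5 0 6 7
Walk LF starting at row 7, prepending L[row]:
  step 1: row=7, L[7]='$', prepend. Next row=LF[7]=0
  step 2: row=0, L[0]='b', prepend. Next row=LF[0]=8
  step 3: row=8, L[8]='a', prepend. Next row=LF[8]=6
  step 4: row=6, L[6]='a', prepend. Next row=LF[6]=5
  step 5: row=5, L[5]='B', prepend. Next row=LF[5]=4
  step 6: row=4, L[4]='B', prepend. Next row=LF[4]=3
  step 7: row=3, L[3]='A', prepend. Next row=LF[3]=2
  step 8: row=2, L[2]='A', prepend. Next row=LF[2]=1
  step 9: row=1, L[1]='b', prepend. Next row=LF[1]=9
  step 10: row=9, L[9]='a', prepend. Next row=LF[9]=7
Reversed output: abAABBaab$

Answer: abAABBaab$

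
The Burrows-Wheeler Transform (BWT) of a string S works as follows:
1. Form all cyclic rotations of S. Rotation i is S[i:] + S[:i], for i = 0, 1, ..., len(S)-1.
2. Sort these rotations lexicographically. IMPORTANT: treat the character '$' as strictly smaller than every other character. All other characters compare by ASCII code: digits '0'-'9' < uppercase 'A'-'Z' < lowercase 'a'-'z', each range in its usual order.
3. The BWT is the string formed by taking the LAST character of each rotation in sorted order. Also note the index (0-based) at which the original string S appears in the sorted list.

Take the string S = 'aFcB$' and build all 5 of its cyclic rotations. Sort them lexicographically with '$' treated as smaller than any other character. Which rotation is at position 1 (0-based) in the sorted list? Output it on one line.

All 5 rotations (rotation i = S[i:]+S[:i]):
  rot[0] = aFcB$
  rot[1] = FcB$a
  rot[2] = cB$aF
  rot[3] = B$aFc
  rot[4] = $aFcB
Sorted (with $ < everything):
  sorted[0] = $aFcB
  sorted[1] = B$aFc
  sorted[2] = FcB$a
  sorted[3] = aFcB$
  sorted[4] = cB$aF
sorted[1] = B$aFc

Answer: B$aFc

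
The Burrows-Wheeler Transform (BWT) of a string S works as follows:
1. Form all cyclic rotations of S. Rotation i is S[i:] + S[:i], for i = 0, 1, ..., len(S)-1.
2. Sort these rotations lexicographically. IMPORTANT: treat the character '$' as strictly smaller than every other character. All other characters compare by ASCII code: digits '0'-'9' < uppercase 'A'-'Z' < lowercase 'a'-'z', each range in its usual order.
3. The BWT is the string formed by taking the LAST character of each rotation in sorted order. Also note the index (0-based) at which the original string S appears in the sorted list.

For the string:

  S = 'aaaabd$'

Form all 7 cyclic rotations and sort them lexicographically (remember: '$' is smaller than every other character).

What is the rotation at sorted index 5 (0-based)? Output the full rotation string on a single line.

Answer: bd$aaaa

Derivation:
All 7 rotations (rotation i = S[i:]+S[:i]):
  rot[0] = aaaabd$
  rot[1] = aaabd$a
  rot[2] = aabd$aa
  rot[3] = abd$aaa
  rot[4] = bd$aaaa
  rot[5] = d$aaaab
  rot[6] = $aaaabd
Sorted (with $ < everything):
  sorted[0] = $aaaabd
  sorted[1] = aaaabd$
  sorted[2] = aaabd$a
  sorted[3] = aabd$aa
  sorted[4] = abd$aaa
  sorted[5] = bd$aaaa
  sorted[6] = d$aaaab
sorted[5] = bd$aaaa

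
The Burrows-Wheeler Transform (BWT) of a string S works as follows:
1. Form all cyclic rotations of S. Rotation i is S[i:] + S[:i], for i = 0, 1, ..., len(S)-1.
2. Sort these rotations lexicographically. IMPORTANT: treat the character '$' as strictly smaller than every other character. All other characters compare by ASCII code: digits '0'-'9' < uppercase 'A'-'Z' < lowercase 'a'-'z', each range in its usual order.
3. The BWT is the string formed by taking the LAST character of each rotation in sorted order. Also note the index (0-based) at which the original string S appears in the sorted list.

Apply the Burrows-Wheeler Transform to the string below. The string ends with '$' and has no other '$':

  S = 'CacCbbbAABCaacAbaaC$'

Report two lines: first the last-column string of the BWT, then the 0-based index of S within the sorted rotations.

All 20 rotations (rotation i = S[i:]+S[:i]):
  rot[0] = CacCbbbAABCaacAbaaC$
  rot[1] = acCbbbAABCaacAbaaC$C
  rot[2] = cCbbbAABCaacAbaaC$Ca
  rot[3] = CbbbAABCaacAbaaC$Cac
  rot[4] = bbbAABCaacAbaaC$CacC
  rot[5] = bbAABCaacAbaaC$CacCb
  rot[6] = bAABCaacAbaaC$CacCbb
  rot[7] = AABCaacAbaaC$CacCbbb
  rot[8] = ABCaacAbaaC$CacCbbbA
  rot[9] = BCaacAbaaC$CacCbbbAA
  rot[10] = CaacAbaaC$CacCbbbAAB
  rot[11] = aacAbaaC$CacCbbbAABC
  rot[12] = acAbaaC$CacCbbbAABCa
  rot[13] = cAbaaC$CacCbbbAABCaa
  rot[14] = AbaaC$CacCbbbAABCaac
  rot[15] = baaC$CacCbbbAABCaacA
  rot[16] = aaC$CacCbbbAABCaacAb
  rot[17] = aC$CacCbbbAABCaacAba
  rot[18] = C$CacCbbbAABCaacAbaa
  rot[19] = $CacCbbbAABCaacAbaaC
Sorted (with $ < everything):
  sorted[0] = $CacCbbbAABCaacAbaaC  (last char: 'C')
  sorted[1] = AABCaacAbaaC$CacCbbb  (last char: 'b')
  sorted[2] = ABCaacAbaaC$CacCbbbA  (last char: 'A')
  sorted[3] = AbaaC$CacCbbbAABCaac  (last char: 'c')
  sorted[4] = BCaacAbaaC$CacCbbbAA  (last char: 'A')
  sorted[5] = C$CacCbbbAABCaacAbaa  (last char: 'a')
  sorted[6] = CaacAbaaC$CacCbbbAAB  (last char: 'B')
  sorted[7] = CacCbbbAABCaacAbaaC$  (last char: '$')
  sorted[8] = CbbbAABCaacAbaaC$Cac  (last char: 'c')
  sorted[9] = aC$CacCbbbAABCaacAba  (last char: 'a')
  sorted[10] = aaC$CacCbbbAABCaacAb  (last char: 'b')
  sorted[11] = aacAbaaC$CacCbbbAABC  (last char: 'C')
  sorted[12] = acAbaaC$CacCbbbAABCa  (last char: 'a')
  sorted[13] = acCbbbAABCaacAbaaC$C  (last char: 'C')
  sorted[14] = bAABCaacAbaaC$CacCbb  (last char: 'b')
  sorted[15] = baaC$CacCbbbAABCaacA  (last char: 'A')
  sorted[16] = bbAABCaacAbaaC$CacCb  (last char: 'b')
  sorted[17] = bbbAABCaacAbaaC$CacC  (last char: 'C')
  sorted[18] = cAbaaC$CacCbbbAABCaa  (last char: 'a')
  sorted[19] = cCbbbAABCaacAbaaC$Ca  (last char: 'a')
Last column: CbAcAaB$cabCaCbAbCaa
Original string S is at sorted index 7

Answer: CbAcAaB$cabCaCbAbCaa
7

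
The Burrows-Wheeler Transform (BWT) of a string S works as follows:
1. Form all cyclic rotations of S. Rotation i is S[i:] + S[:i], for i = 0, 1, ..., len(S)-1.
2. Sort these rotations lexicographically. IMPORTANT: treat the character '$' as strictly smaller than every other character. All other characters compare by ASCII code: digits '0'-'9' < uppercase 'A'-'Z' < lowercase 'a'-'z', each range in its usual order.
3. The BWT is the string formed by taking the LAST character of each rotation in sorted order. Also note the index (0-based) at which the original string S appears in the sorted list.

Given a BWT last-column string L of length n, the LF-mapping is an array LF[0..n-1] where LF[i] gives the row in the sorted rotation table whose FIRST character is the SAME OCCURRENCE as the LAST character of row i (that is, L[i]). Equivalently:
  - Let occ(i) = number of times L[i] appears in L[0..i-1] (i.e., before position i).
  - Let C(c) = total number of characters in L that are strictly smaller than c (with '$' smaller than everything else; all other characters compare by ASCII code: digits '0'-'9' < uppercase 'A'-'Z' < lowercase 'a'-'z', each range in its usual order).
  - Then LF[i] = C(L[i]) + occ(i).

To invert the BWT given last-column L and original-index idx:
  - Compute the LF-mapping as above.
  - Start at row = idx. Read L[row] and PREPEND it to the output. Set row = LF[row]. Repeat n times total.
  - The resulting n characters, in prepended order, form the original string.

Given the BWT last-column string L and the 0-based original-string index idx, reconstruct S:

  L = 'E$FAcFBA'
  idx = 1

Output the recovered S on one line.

Answer: ABFFAcE$

Derivation:
LF mapping: 4 0 5 1 7 6 3 2
Walk LF starting at row 1, prepending L[row]:
  step 1: row=1, L[1]='$', prepend. Next row=LF[1]=0
  step 2: row=0, L[0]='E', prepend. Next row=LF[0]=4
  step 3: row=4, L[4]='c', prepend. Next row=LF[4]=7
  step 4: row=7, L[7]='A', prepend. Next row=LF[7]=2
  step 5: row=2, L[2]='F', prepend. Next row=LF[2]=5
  step 6: row=5, L[5]='F', prepend. Next row=LF[5]=6
  step 7: row=6, L[6]='B', prepend. Next row=LF[6]=3
  step 8: row=3, L[3]='A', prepend. Next row=LF[3]=1
Reversed output: ABFFAcE$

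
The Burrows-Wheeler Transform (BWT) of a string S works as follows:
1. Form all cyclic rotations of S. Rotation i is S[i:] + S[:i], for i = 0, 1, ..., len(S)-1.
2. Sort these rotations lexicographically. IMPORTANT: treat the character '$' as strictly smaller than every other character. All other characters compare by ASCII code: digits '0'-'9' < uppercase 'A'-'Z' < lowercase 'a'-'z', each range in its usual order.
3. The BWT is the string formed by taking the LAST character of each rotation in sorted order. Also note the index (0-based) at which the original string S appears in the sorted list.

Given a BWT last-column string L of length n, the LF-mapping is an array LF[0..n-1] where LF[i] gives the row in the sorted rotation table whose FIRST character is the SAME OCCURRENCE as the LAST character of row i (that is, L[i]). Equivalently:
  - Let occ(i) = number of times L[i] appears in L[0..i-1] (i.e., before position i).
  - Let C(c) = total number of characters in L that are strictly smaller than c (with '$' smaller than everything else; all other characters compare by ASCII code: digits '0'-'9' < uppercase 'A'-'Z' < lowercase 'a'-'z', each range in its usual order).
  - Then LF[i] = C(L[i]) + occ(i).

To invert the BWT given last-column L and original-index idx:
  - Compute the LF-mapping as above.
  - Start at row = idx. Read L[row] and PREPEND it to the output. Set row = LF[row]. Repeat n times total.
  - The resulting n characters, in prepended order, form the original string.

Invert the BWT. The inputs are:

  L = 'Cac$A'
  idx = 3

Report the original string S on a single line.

LF mapping: 2 3 4 0 1
Walk LF starting at row 3, prepending L[row]:
  step 1: row=3, L[3]='$', prepend. Next row=LF[3]=0
  step 2: row=0, L[0]='C', prepend. Next row=LF[0]=2
  step 3: row=2, L[2]='c', prepend. Next row=LF[2]=4
  step 4: row=4, L[4]='A', prepend. Next row=LF[4]=1
  step 5: row=1, L[1]='a', prepend. Next row=LF[1]=3
Reversed output: aAcC$

Answer: aAcC$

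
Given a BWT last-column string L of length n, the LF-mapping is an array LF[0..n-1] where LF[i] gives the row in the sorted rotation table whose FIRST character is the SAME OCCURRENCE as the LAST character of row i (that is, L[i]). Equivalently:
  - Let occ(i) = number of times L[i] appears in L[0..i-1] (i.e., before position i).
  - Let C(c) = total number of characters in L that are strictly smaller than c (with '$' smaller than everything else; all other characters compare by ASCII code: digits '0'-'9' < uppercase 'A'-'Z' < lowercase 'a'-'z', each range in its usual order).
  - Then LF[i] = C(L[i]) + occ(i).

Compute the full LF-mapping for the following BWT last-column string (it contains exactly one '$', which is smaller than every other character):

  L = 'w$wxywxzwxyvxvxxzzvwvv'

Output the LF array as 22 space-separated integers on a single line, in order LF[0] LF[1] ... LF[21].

Answer: 6 0 7 11 17 8 12 19 9 13 18 1 14 2 15 16 20 21 3 10 4 5

Derivation:
Char counts: '$':1, 'v':5, 'w':5, 'x':6, 'y':2, 'z':3
C (first-col start): C('$')=0, C('v')=1, C('w')=6, C('x')=11, C('y')=17, C('z')=19
L[0]='w': occ=0, LF[0]=C('w')+0=6+0=6
L[1]='$': occ=0, LF[1]=C('$')+0=0+0=0
L[2]='w': occ=1, LF[2]=C('w')+1=6+1=7
L[3]='x': occ=0, LF[3]=C('x')+0=11+0=11
L[4]='y': occ=0, LF[4]=C('y')+0=17+0=17
L[5]='w': occ=2, LF[5]=C('w')+2=6+2=8
L[6]='x': occ=1, LF[6]=C('x')+1=11+1=12
L[7]='z': occ=0, LF[7]=C('z')+0=19+0=19
L[8]='w': occ=3, LF[8]=C('w')+3=6+3=9
L[9]='x': occ=2, LF[9]=C('x')+2=11+2=13
L[10]='y': occ=1, LF[10]=C('y')+1=17+1=18
L[11]='v': occ=0, LF[11]=C('v')+0=1+0=1
L[12]='x': occ=3, LF[12]=C('x')+3=11+3=14
L[13]='v': occ=1, LF[13]=C('v')+1=1+1=2
L[14]='x': occ=4, LF[14]=C('x')+4=11+4=15
L[15]='x': occ=5, LF[15]=C('x')+5=11+5=16
L[16]='z': occ=1, LF[16]=C('z')+1=19+1=20
L[17]='z': occ=2, LF[17]=C('z')+2=19+2=21
L[18]='v': occ=2, LF[18]=C('v')+2=1+2=3
L[19]='w': occ=4, LF[19]=C('w')+4=6+4=10
L[20]='v': occ=3, LF[20]=C('v')+3=1+3=4
L[21]='v': occ=4, LF[21]=C('v')+4=1+4=5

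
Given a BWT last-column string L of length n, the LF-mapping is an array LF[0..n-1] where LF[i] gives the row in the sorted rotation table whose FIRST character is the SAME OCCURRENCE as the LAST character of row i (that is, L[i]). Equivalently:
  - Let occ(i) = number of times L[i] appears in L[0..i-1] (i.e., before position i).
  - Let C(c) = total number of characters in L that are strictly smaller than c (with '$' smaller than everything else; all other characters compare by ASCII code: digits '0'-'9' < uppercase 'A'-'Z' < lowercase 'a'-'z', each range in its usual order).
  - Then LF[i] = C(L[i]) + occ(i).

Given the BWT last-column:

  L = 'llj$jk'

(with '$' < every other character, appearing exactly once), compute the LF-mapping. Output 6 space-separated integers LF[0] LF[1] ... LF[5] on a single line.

Char counts: '$':1, 'j':2, 'k':1, 'l':2
C (first-col start): C('$')=0, C('j')=1, C('k')=3, C('l')=4
L[0]='l': occ=0, LF[0]=C('l')+0=4+0=4
L[1]='l': occ=1, LF[1]=C('l')+1=4+1=5
L[2]='j': occ=0, LF[2]=C('j')+0=1+0=1
L[3]='$': occ=0, LF[3]=C('$')+0=0+0=0
L[4]='j': occ=1, LF[4]=C('j')+1=1+1=2
L[5]='k': occ=0, LF[5]=C('k')+0=3+0=3

Answer: 4 5 1 0 2 3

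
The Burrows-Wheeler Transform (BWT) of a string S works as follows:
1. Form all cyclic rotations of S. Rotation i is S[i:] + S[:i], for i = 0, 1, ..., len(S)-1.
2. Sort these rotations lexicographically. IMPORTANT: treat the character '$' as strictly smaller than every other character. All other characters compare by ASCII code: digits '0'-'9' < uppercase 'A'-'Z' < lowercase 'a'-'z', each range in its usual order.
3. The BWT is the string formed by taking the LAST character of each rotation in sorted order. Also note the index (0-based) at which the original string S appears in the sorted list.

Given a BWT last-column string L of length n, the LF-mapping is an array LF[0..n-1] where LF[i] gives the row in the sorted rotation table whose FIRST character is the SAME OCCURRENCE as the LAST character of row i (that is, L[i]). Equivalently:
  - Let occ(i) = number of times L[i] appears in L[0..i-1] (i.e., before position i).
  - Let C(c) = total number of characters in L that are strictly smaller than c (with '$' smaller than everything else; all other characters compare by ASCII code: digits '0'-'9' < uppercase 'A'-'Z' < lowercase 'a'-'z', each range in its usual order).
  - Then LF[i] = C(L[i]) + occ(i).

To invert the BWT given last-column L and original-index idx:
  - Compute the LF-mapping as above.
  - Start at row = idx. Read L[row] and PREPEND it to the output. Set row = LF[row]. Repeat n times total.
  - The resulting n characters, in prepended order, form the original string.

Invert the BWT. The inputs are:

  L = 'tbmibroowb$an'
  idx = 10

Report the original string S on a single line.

Answer: ribbonwombat$

Derivation:
LF mapping: 11 2 6 5 3 10 8 9 12 4 0 1 7
Walk LF starting at row 10, prepending L[row]:
  step 1: row=10, L[10]='$', prepend. Next row=LF[10]=0
  step 2: row=0, L[0]='t', prepend. Next row=LF[0]=11
  step 3: row=11, L[11]='a', prepend. Next row=LF[11]=1
  step 4: row=1, L[1]='b', prepend. Next row=LF[1]=2
  step 5: row=2, L[2]='m', prepend. Next row=LF[2]=6
  step 6: row=6, L[6]='o', prepend. Next row=LF[6]=8
  step 7: row=8, L[8]='w', prepend. Next row=LF[8]=12
  step 8: row=12, L[12]='n', prepend. Next row=LF[12]=7
  step 9: row=7, L[7]='o', prepend. Next row=LF[7]=9
  step 10: row=9, L[9]='b', prepend. Next row=LF[9]=4
  step 11: row=4, L[4]='b', prepend. Next row=LF[4]=3
  step 12: row=3, L[3]='i', prepend. Next row=LF[3]=5
  step 13: row=5, L[5]='r', prepend. Next row=LF[5]=10
Reversed output: ribbonwombat$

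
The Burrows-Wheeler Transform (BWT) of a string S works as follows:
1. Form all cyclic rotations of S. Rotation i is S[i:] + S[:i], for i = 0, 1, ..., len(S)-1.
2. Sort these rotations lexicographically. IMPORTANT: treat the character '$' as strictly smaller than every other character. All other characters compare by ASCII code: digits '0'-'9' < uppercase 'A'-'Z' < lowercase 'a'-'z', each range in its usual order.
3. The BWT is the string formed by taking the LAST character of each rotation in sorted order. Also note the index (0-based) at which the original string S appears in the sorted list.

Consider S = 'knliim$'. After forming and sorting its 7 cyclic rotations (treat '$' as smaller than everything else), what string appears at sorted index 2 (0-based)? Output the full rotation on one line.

Answer: im$knli

Derivation:
All 7 rotations (rotation i = S[i:]+S[:i]):
  rot[0] = knliim$
  rot[1] = nliim$k
  rot[2] = liim$kn
  rot[3] = iim$knl
  rot[4] = im$knli
  rot[5] = m$knlii
  rot[6] = $knliim
Sorted (with $ < everything):
  sorted[0] = $knliim
  sorted[1] = iim$knl
  sorted[2] = im$knli
  sorted[3] = knliim$
  sorted[4] = liim$kn
  sorted[5] = m$knlii
  sorted[6] = nliim$k
sorted[2] = im$knli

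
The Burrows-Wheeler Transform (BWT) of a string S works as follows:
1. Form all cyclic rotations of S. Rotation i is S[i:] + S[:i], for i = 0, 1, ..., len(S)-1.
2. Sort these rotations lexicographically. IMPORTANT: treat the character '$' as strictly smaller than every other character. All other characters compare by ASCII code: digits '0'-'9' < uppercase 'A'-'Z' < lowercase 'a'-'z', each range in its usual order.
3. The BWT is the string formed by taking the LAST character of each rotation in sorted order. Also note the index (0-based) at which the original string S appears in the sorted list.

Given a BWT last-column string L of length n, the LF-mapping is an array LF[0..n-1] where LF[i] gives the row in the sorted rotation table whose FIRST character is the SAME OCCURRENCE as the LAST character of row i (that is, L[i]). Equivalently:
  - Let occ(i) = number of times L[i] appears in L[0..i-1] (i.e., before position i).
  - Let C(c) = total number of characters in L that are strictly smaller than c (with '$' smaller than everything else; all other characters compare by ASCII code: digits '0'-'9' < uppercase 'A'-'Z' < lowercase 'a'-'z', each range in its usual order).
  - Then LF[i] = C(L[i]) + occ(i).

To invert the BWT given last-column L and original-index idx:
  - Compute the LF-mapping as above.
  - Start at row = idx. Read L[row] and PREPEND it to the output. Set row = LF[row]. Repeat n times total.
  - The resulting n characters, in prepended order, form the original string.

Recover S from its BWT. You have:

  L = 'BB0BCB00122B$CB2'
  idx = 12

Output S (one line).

Answer: BB2B002B02CBC1B$

Derivation:
LF mapping: 8 9 1 10 14 11 2 3 4 5 6 12 0 15 13 7
Walk LF starting at row 12, prepending L[row]:
  step 1: row=12, L[12]='$', prepend. Next row=LF[12]=0
  step 2: row=0, L[0]='B', prepend. Next row=LF[0]=8
  step 3: row=8, L[8]='1', prepend. Next row=LF[8]=4
  step 4: row=4, L[4]='C', prepend. Next row=LF[4]=14
  step 5: row=14, L[14]='B', prepend. Next row=LF[14]=13
  step 6: row=13, L[13]='C', prepend. Next row=LF[13]=15
  step 7: row=15, L[15]='2', prepend. Next row=LF[15]=7
  step 8: row=7, L[7]='0', prepend. Next row=LF[7]=3
  step 9: row=3, L[3]='B', prepend. Next row=LF[3]=10
  step 10: row=10, L[10]='2', prepend. Next row=LF[10]=6
  step 11: row=6, L[6]='0', prepend. Next row=LF[6]=2
  step 12: row=2, L[2]='0', prepend. Next row=LF[2]=1
  step 13: row=1, L[1]='B', prepend. Next row=LF[1]=9
  step 14: row=9, L[9]='2', prepend. Next row=LF[9]=5
  step 15: row=5, L[5]='B', prepend. Next row=LF[5]=11
  step 16: row=11, L[11]='B', prepend. Next row=LF[11]=12
Reversed output: BB2B002B02CBC1B$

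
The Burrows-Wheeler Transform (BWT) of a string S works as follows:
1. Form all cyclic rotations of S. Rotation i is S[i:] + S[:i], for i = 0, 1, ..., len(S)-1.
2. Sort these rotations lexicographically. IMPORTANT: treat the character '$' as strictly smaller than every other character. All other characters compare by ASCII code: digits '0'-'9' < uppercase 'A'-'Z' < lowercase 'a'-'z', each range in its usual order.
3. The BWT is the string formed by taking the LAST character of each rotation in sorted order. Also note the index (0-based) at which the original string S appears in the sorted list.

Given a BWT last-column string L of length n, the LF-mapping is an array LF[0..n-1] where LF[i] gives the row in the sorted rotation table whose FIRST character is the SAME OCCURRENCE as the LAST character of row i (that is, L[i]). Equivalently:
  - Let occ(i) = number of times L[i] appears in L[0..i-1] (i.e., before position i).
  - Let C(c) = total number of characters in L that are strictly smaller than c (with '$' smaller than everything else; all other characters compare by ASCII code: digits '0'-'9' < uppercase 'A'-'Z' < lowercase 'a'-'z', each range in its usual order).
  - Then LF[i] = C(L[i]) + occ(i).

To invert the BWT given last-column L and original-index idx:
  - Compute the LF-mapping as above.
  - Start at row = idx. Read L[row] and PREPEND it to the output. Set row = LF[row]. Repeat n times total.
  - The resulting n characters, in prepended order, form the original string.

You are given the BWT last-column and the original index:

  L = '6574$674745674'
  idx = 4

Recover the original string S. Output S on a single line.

Answer: 4776544675746$

Derivation:
LF mapping: 7 5 10 1 0 8 11 2 12 3 6 9 13 4
Walk LF starting at row 4, prepending L[row]:
  step 1: row=4, L[4]='$', prepend. Next row=LF[4]=0
  step 2: row=0, L[0]='6', prepend. Next row=LF[0]=7
  step 3: row=7, L[7]='4', prepend. Next row=LF[7]=2
  step 4: row=2, L[2]='7', prepend. Next row=LF[2]=10
  step 5: row=10, L[10]='5', prepend. Next row=LF[10]=6
  step 6: row=6, L[6]='7', prepend. Next row=LF[6]=11
  step 7: row=11, L[11]='6', prepend. Next row=LF[11]=9
  step 8: row=9, L[9]='4', prepend. Next row=LF[9]=3
  step 9: row=3, L[3]='4', prepend. Next row=LF[3]=1
  step 10: row=1, L[1]='5', prepend. Next row=LF[1]=5
  step 11: row=5, L[5]='6', prepend. Next row=LF[5]=8
  step 12: row=8, L[8]='7', prepend. Next row=LF[8]=12
  step 13: row=12, L[12]='7', prepend. Next row=LF[12]=13
  step 14: row=13, L[13]='4', prepend. Next row=LF[13]=4
Reversed output: 4776544675746$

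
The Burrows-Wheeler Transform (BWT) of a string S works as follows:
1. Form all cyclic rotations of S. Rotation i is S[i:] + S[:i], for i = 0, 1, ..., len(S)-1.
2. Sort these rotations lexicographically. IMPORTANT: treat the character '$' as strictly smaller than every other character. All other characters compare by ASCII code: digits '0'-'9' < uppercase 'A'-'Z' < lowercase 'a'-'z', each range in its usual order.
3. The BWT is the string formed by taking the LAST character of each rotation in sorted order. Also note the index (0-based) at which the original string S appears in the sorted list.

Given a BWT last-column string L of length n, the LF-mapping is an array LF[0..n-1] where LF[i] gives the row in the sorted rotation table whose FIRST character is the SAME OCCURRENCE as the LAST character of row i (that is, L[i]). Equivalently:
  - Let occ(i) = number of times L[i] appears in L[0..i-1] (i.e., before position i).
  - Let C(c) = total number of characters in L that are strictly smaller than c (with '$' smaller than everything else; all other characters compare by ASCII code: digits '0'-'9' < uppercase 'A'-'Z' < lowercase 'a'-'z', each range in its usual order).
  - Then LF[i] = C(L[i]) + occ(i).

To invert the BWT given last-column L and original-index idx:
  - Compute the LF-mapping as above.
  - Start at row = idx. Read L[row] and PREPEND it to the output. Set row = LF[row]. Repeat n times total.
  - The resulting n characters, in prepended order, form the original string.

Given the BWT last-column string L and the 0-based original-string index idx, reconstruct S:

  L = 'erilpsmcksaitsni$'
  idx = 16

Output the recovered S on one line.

Answer: transmissipickle$

Derivation:
LF mapping: 3 12 4 8 11 13 9 2 7 14 1 5 16 15 10 6 0
Walk LF starting at row 16, prepending L[row]:
  step 1: row=16, L[16]='$', prepend. Next row=LF[16]=0
  step 2: row=0, L[0]='e', prepend. Next row=LF[0]=3
  step 3: row=3, L[3]='l', prepend. Next row=LF[3]=8
  step 4: row=8, L[8]='k', prepend. Next row=LF[8]=7
  step 5: row=7, L[7]='c', prepend. Next row=LF[7]=2
  step 6: row=2, L[2]='i', prepend. Next row=LF[2]=4
  step 7: row=4, L[4]='p', prepend. Next row=LF[4]=11
  step 8: row=11, L[11]='i', prepend. Next row=LF[11]=5
  step 9: row=5, L[5]='s', prepend. Next row=LF[5]=13
  step 10: row=13, L[13]='s', prepend. Next row=LF[13]=15
  step 11: row=15, L[15]='i', prepend. Next row=LF[15]=6
  step 12: row=6, L[6]='m', prepend. Next row=LF[6]=9
  step 13: row=9, L[9]='s', prepend. Next row=LF[9]=14
  step 14: row=14, L[14]='n', prepend. Next row=LF[14]=10
  step 15: row=10, L[10]='a', prepend. Next row=LF[10]=1
  step 16: row=1, L[1]='r', prepend. Next row=LF[1]=12
  step 17: row=12, L[12]='t', prepend. Next row=LF[12]=16
Reversed output: transmissipickle$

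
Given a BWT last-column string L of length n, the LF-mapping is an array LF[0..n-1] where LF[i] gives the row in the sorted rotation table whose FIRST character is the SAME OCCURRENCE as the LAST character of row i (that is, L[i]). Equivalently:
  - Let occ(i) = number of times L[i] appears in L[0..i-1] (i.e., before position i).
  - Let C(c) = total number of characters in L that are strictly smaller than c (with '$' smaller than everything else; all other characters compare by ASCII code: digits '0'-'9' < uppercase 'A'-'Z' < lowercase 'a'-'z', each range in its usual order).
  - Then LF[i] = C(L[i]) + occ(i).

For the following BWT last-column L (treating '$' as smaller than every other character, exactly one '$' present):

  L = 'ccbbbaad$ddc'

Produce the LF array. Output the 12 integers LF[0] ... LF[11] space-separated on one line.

Answer: 6 7 3 4 5 1 2 9 0 10 11 8

Derivation:
Char counts: '$':1, 'a':2, 'b':3, 'c':3, 'd':3
C (first-col start): C('$')=0, C('a')=1, C('b')=3, C('c')=6, C('d')=9
L[0]='c': occ=0, LF[0]=C('c')+0=6+0=6
L[1]='c': occ=1, LF[1]=C('c')+1=6+1=7
L[2]='b': occ=0, LF[2]=C('b')+0=3+0=3
L[3]='b': occ=1, LF[3]=C('b')+1=3+1=4
L[4]='b': occ=2, LF[4]=C('b')+2=3+2=5
L[5]='a': occ=0, LF[5]=C('a')+0=1+0=1
L[6]='a': occ=1, LF[6]=C('a')+1=1+1=2
L[7]='d': occ=0, LF[7]=C('d')+0=9+0=9
L[8]='$': occ=0, LF[8]=C('$')+0=0+0=0
L[9]='d': occ=1, LF[9]=C('d')+1=9+1=10
L[10]='d': occ=2, LF[10]=C('d')+2=9+2=11
L[11]='c': occ=2, LF[11]=C('c')+2=6+2=8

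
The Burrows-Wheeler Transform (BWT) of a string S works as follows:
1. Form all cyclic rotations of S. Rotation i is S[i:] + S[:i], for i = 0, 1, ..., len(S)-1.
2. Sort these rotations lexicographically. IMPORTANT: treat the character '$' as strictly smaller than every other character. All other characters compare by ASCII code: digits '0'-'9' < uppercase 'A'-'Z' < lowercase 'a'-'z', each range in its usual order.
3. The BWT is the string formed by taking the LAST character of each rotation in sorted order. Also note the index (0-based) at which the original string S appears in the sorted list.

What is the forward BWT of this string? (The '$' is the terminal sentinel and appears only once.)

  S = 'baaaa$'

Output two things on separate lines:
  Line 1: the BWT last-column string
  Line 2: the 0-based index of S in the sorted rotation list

Answer: aaaab$
5

Derivation:
All 6 rotations (rotation i = S[i:]+S[:i]):
  rot[0] = baaaa$
  rot[1] = aaaa$b
  rot[2] = aaa$ba
  rot[3] = aa$baa
  rot[4] = a$baaa
  rot[5] = $baaaa
Sorted (with $ < everything):
  sorted[0] = $baaaa  (last char: 'a')
  sorted[1] = a$baaa  (last char: 'a')
  sorted[2] = aa$baa  (last char: 'a')
  sorted[3] = aaa$ba  (last char: 'a')
  sorted[4] = aaaa$b  (last char: 'b')
  sorted[5] = baaaa$  (last char: '$')
Last column: aaaab$
Original string S is at sorted index 5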